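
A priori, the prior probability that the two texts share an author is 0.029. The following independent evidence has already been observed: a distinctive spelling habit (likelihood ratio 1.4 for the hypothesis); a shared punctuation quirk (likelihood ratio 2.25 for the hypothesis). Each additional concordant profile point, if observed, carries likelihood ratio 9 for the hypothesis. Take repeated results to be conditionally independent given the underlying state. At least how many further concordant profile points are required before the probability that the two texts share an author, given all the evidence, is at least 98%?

3

Prior odds = 0.029/0.971 = 29/971.
Combined Bayes factor of the evidence already in hand = 1.4 × 2.25 = 3.15.
Odds after that evidence = (29/971) × 3.15 = 1827/19420.
Target odds = 0.98/0.02 = 49.
Need 9ⁿ ≥ 49 ÷ (1827/19420) = 135940/261.
9² = 81 falls short of 135940/261 but 9³ = 729 reaches it, so n = 3.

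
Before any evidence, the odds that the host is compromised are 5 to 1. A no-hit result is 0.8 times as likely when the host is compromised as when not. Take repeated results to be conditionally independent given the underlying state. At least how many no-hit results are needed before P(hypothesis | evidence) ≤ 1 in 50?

25

Prior odds = 5.
Likelihood ratio per no-hit result = 0.8.
Target posterior odds = 0.02/0.98 = 1/49.
Need 5 × 0.8ⁿ ≤ 1/49, i.e. 0.8ⁿ ≤ 1/245.
0.8²⁴ ≈0.00472237 is still above 1/245 but 0.8²⁵ ≈0.00377789 is at or below it, so n = 25.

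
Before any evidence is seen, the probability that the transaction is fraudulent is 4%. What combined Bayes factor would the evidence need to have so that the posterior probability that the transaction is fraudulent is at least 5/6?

120

Prior odds = 0.04/0.96 = 1/24.
Target odds = (5/6)/(1/6) = 5.
Required Bayes factor = 5 ÷ (1/24) = 120.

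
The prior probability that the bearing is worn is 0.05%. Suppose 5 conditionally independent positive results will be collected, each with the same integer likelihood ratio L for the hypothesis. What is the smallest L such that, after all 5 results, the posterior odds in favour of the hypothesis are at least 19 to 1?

9

Prior odds = 0.0005/0.9995 = 1/1999.
Target odds = 19.
Need L⁵ ≥ 19 ÷ (1/1999) = 37981.
8⁵ = 32768 < 37981 ≤ 59049 = 9⁵, so L = 9.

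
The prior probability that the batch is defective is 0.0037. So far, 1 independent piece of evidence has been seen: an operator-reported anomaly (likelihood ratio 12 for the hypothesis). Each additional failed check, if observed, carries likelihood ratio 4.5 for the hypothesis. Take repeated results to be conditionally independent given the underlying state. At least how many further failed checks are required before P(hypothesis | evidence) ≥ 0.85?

Prior odds = 0.0037/0.9963 = 37/9963.
Bayes factor of the evidence already in hand = 12.
Odds after that evidence = (37/9963) × 12 = 148/3321.
Target odds = 0.85/0.15 = 17/3.
Need 4.5ⁿ ≥ 17/3 ÷ (148/3321) = 18819/148.
4.5³ = 91.125 falls short of 18819/148 but 4.5⁴ = 410.0625 reaches it, so n = 4.

4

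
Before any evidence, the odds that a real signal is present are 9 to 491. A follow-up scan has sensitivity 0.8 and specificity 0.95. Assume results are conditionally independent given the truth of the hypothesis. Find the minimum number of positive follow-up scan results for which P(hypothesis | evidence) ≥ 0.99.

4

Prior odds = 9/491.
False-positive rate = 1 − 0.95 = 0.05; likelihood ratio of a positive = 0.8/0.05 = 16.
Target posterior odds = 0.99/0.01 = 99.
Need (9/491) × 16ⁿ ≥ 99, i.e. 16ⁿ ≥ 5401.
16³ = 4096 falls short of 5401 but 16⁴ = 65536 reaches it, so n = 4.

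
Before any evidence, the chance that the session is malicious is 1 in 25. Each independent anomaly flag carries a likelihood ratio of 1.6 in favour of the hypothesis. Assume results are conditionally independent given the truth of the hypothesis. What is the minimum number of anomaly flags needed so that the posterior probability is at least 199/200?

19

Prior odds = 0.04/0.96 = 1/24.
Likelihood ratio per anomaly flag = 1.6.
Target posterior odds = 0.995/0.005 = 199.
Require 1.6ⁿ ≥ 199 ÷ (1/24) = 4776.
1.6¹⁸ ≈4722.37 falls short of 4776 but 1.6¹⁹ ≈7555.79 reaches it, so n = 19.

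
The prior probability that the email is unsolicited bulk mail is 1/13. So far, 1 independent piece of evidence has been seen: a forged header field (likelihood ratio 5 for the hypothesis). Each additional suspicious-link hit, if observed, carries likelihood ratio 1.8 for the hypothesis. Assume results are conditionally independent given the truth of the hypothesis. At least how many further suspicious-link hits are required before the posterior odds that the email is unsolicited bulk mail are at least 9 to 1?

Prior odds = (1/13)/(12/13) = 1/12.
Bayes factor of the evidence already in hand = 5.
Odds after that evidence = (1/12) × 5 = 5/12.
Target odds = 9.
Need 1.8ⁿ ≥ 9 ÷ (5/12) = 21.6.
1.8⁵ = 18.89568 falls short of 21.6 but 1.8⁶ = 531441/15625 reaches it, so n = 6.

6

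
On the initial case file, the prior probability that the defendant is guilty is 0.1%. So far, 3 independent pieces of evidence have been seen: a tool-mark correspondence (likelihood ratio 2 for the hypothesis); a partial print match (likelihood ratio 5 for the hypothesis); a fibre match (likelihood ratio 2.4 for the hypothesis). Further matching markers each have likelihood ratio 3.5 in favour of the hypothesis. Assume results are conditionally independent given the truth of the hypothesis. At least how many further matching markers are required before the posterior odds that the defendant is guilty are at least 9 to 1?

5

Prior odds = 0.001/0.999 = 1/999.
Combined Bayes factor of the evidence already in hand = 2 × 5 × 2.4 = 24.
Odds after that evidence = (1/999) × 24 = 8/333.
Target odds = 9.
Need 3.5ⁿ ≥ 9 ÷ (8/333) = 374.625.
3.5⁴ = 150.0625 falls short of 374.625 but 3.5⁵ = 525.21875 reaches it, so n = 5.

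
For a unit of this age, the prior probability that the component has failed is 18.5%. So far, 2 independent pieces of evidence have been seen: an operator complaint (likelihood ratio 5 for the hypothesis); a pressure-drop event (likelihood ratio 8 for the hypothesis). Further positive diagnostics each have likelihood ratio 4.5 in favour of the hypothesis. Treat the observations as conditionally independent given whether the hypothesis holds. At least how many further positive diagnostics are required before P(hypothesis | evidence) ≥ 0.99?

2

Prior odds = 0.185/0.815 = 37/163.
Combined Bayes factor of the evidence already in hand = 5 × 8 = 40.
Odds after that evidence = (37/163) × 40 = 1480/163.
Target odds = 0.99/0.01 = 99.
Need 4.5ⁿ ≥ 99 ÷ (1480/163) = 16137/1480.
4.5¹ = 4.5 falls short of 16137/1480 but 4.5² = 20.25 reaches it, so n = 2.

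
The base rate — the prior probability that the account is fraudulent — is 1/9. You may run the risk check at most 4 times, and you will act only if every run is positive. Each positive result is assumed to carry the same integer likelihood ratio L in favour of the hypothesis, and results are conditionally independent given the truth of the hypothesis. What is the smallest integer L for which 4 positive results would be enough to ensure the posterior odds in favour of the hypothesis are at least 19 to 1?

Prior odds = (1/9)/(8/9) = 0.125.
Target odds = 19.
Need L⁴ ≥ 19 ÷ 0.125 = 152.
3⁴ = 81 < 152 ≤ 256 = 4⁴, so L = 4.

4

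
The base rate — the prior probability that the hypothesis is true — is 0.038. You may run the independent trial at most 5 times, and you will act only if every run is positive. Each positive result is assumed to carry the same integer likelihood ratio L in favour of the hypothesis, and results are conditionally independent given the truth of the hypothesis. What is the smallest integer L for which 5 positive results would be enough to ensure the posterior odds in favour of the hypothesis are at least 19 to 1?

Prior odds = 0.038/0.962 = 19/481.
Target odds = 19.
Need L⁵ ≥ 19 ÷ (19/481) = 481.
3⁵ = 243 < 481 ≤ 1024 = 4⁵, so L = 4.

4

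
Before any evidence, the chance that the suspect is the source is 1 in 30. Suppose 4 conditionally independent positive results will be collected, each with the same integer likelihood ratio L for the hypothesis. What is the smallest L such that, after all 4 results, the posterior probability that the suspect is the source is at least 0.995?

9

Prior odds = (1/30)/(29/30) = 1/29.
Target odds = 0.995/0.005 = 199.
Need L⁴ ≥ 199 ÷ (1/29) = 5771.
8⁴ = 4096 < 5771 ≤ 6561 = 9⁴, so L = 9.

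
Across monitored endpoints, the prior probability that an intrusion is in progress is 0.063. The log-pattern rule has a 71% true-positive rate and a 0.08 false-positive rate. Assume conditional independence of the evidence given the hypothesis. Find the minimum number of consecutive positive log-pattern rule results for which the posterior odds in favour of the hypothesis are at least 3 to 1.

2

Prior odds = 0.063/0.937 = 63/937.
Likelihood ratio of a positive result = 0.71/0.08 = 8.875.
Target odds = 3.
Need (63/937) × 8.875ⁿ ≥ 3, i.e. 8.875ⁿ ≥ 937/21.
8.875¹ = 8.875 falls short of 937/21 but 8.875² = 78.765625 reaches it, so n = 2.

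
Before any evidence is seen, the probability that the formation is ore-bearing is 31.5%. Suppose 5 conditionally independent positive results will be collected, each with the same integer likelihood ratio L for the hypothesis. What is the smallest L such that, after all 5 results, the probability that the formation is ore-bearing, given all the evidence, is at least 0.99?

Prior odds = 0.315/0.685 = 63/137.
Target odds = 0.99/0.01 = 99.
Need L⁵ ≥ 99 ÷ (63/137) = 1507/7.
2⁵ = 32 < 1507/7 ≤ 243 = 3⁵, so L = 3.

3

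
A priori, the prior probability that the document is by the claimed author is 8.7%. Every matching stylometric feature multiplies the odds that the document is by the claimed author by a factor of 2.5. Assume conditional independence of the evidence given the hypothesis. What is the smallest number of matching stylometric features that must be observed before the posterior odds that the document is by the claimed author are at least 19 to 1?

Prior odds: 0.087 ÷ 0.913 = 87/913.
Likelihood ratio per matching stylometric feature = 2.5.
Target odds = 19.
Require 2.5ⁿ ≥ 19 ÷ (87/913) = 17347/87.
2.5⁵ = 97.65625 falls short of 17347/87 but 2.5⁶ = 244.140625 reaches it, so n = 6.

6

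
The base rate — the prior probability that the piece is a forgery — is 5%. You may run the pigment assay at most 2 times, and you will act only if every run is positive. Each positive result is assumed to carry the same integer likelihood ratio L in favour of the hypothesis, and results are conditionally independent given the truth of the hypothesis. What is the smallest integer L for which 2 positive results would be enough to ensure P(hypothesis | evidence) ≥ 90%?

Prior odds = 0.05/0.95 = 1/19.
Target odds = 0.9/0.1 = 9.
Need L² ≥ 9 ÷ (1/19) = 171.
13² = 169 < 171 ≤ 196 = 14², so L = 14.

14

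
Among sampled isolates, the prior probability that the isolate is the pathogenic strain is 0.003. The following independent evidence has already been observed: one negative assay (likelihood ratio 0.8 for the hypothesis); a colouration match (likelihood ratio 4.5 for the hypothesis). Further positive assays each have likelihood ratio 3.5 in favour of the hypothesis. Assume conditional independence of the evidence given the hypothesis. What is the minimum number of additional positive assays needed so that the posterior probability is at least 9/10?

6

Prior odds = 0.003/0.997 = 3/997.
Combined Bayes factor of the evidence already in hand = 0.8 × 4.5 = 3.6.
Odds after that evidence = (3/997) × 3.6 = 54/4985.
Target odds = 0.9/0.1 = 9.
Need 3.5ⁿ ≥ 9 ÷ (54/4985) = 4985/6.
3.5⁵ = 525.21875 falls short of 4985/6 but 3.5⁶ = 1838.265625 reaches it, so n = 6.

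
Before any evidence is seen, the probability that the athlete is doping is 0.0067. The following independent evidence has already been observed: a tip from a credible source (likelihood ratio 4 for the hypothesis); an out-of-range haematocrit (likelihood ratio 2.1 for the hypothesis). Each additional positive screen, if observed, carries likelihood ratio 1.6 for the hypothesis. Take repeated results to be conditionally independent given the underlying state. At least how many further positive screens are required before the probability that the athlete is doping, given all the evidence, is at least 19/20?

13

Prior odds = 0.0067/0.9933 = 67/9933.
Combined Bayes factor of the evidence already in hand = 4 × 2.1 = 8.4.
Odds after that evidence = (67/9933) × 8.4 = 134/2365.
Target odds = 0.95/0.05 = 19.
Need 1.6ⁿ ≥ 19 ÷ (134/2365) = 44935/134.
1.6¹² ≈281.475 falls short of 44935/134 but 1.6¹³ ≈450.36 reaches it, so n = 13.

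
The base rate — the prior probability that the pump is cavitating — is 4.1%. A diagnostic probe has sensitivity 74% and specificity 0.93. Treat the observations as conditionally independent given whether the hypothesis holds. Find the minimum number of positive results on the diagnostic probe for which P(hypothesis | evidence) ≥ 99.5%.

4

Prior odds: 0.041 ÷ 0.959 = 41/959.
False-positive rate = 1 − 0.93 = 0.07; likelihood ratio of a positive = 0.74/0.07 = 74/7.
Target odds: 0.995 ÷ 0.005 = 199.
Require (74/7)ⁿ ≥ 199 ÷ (41/959) = 190841/41.
(74/7)³ = 405224/343 falls short of 190841/41 but (74/7)⁴ = 29986576/2401 reaches it, so n = 4.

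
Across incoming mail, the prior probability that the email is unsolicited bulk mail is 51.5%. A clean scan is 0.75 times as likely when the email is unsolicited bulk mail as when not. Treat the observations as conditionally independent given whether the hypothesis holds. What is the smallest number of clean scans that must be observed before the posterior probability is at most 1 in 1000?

25

Prior odds: 0.515 ÷ 0.485 = 103/97.
Likelihood ratio per clean scan = 0.75.
Target posterior odds = 0.001/0.999 = 1/999.
Need (103/97) × 0.75ⁿ ≤ 1/999, i.e. 0.75ⁿ ≤ 97/102897.
0.75²⁴ ≈0.00100339 is still above 97/102897 but 0.75²⁵ ≈0.000752543 is at or below it, so n = 25.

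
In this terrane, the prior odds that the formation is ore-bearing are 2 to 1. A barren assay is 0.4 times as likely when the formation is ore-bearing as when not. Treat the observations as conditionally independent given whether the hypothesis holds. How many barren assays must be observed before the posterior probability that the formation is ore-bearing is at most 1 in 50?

Prior odds = 2.
Likelihood ratio per barren assay = 0.4.
Target posterior odds = 0.02/0.98 = 1/49.
Require 0.4ⁿ ≤ 1/49 ÷ 2 = 1/98.
0.4⁵ = 0.01024 is still above 1/98 but 0.4⁶ = 64/15625 is at or below it, so n = 6.

6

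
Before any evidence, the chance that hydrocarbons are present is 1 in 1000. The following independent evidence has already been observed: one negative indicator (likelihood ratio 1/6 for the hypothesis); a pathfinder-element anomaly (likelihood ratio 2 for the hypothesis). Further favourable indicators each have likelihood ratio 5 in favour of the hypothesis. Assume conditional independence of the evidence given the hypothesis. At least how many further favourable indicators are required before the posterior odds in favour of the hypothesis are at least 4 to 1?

6

Prior odds = 0.001/0.999 = 1/999.
Combined Bayes factor of the evidence already in hand = (1/6) × 2 = 1/3.
Odds after that evidence = (1/999) × 1/3 = 1/2997.
Target odds = 4.
Need 5ⁿ ≥ 4 ÷ (1/2997) = 11988.
5⁵ = 3125 falls short of 11988 but 5⁶ = 15625 reaches it, so n = 6.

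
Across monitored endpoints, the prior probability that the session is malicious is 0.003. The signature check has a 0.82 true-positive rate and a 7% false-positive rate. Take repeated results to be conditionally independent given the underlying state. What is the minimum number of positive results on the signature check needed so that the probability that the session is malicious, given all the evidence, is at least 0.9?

4

Prior odds: 0.003 ÷ 0.997 = 3/997.
Likelihood ratio of a positive result = 0.82/0.07 = 82/7.
Target posterior odds = 0.9/0.1 = 9.
Need (3/997) × (82/7)ⁿ ≥ 9, i.e. (82/7)ⁿ ≥ 2991.
(82/7)³ = 551368/343 falls short of 2991 but (82/7)⁴ = 45212176/2401 reaches it, so n = 4.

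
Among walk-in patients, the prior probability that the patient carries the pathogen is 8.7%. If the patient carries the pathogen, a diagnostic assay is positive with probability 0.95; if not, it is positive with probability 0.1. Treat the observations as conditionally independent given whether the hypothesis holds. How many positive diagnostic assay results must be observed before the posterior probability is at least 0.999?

5

Prior odds: 0.087 ÷ 0.913 = 87/913.
Likelihood ratio of a positive = 0.95/0.1 = 9.5.
Target posterior odds = 0.999/0.001 = 999.
Need (87/913) × 9.5ⁿ ≥ 999, i.e. 9.5ⁿ ≥ 304029/29.
9.5⁴ = 8145.0625 falls short of 304029/29 but 9.5⁵ = 77378.09375 reaches it, so n = 5.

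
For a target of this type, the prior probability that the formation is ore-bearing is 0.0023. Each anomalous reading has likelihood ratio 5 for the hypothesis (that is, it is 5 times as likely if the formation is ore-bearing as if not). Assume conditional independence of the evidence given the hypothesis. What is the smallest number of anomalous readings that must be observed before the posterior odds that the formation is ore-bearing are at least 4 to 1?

5

Prior odds: 0.0023 ÷ 0.9977 = 23/9977.
Likelihood ratio per anomalous reading = 5.
Target odds = 4.
Need (23/9977) × 5ⁿ ≥ 4, i.e. 5ⁿ ≥ 39908/23.
5⁴ = 625 falls short of 39908/23 but 5⁵ = 3125 reaches it, so n = 5.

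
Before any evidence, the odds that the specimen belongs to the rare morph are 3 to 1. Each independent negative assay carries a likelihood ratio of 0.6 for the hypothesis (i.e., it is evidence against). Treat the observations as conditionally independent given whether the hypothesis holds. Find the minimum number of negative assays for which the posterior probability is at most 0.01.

12

Prior odds = 3.
Likelihood ratio per negative assay = 0.6.
Target posterior odds = 0.01/0.99 = 1/99.
Require 0.6ⁿ ≤ 1/99 ÷ 3 = 1/297.
0.6¹¹ = 177147/48828125 is still above 1/297 but 0.6¹² = 531441/244140625 is at or below it, so n = 12.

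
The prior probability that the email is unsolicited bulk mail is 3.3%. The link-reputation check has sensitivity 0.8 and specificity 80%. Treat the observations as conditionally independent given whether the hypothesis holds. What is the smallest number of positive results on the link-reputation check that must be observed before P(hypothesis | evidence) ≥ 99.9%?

8

Prior odds: 0.033 ÷ 0.967 = 33/967.
False-positive rate = 1 − 0.8 = 0.2; likelihood ratio of a positive = 0.8/0.2 = 4.
Target odds: 0.999 ÷ 0.001 = 999.
Require 4ⁿ ≥ 999 ÷ (33/967) = 322011/11.
4⁷ = 16384 falls short of 322011/11 but 4⁸ = 65536 reaches it, so n = 8.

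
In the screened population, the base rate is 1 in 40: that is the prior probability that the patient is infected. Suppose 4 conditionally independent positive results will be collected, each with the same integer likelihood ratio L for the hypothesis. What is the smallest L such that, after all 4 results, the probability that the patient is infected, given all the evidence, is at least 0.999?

Prior odds = 0.025/0.975 = 1/39.
Target odds = 0.999/0.001 = 999.
Need L⁴ ≥ 999 ÷ (1/39) = 38961.
14⁴ = 38416 < 38961 ≤ 50625 = 15⁴, so L = 15.

15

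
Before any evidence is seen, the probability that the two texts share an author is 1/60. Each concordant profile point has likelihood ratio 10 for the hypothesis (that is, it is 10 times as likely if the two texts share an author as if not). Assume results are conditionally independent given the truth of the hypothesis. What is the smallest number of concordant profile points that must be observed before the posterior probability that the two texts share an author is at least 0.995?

Prior odds = (1/60)/(59/60) = 1/59.
Likelihood ratio per concordant profile point = 10.
Target posterior odds = 0.995/0.005 = 199.
Need (1/59) × 10ⁿ ≥ 199, i.e. 10ⁿ ≥ 11741.
10⁴ = 10000 falls short of 11741 but 10⁵ = 100000 reaches it, so n = 5.

5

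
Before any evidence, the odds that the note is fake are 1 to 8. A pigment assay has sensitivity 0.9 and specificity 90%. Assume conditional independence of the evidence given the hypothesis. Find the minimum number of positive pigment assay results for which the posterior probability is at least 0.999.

5

Prior odds = 0.125.
False-positive rate = 1 − 0.9 = 0.1; likelihood ratio of a positive = 0.9/0.1 = 9.
Target posterior odds = 0.999/0.001 = 999.
Need 0.125 × 9ⁿ ≥ 999, i.e. 9ⁿ ≥ 7992.
9⁴ = 6561 falls short of 7992 but 9⁵ = 59049 reaches it, so n = 5.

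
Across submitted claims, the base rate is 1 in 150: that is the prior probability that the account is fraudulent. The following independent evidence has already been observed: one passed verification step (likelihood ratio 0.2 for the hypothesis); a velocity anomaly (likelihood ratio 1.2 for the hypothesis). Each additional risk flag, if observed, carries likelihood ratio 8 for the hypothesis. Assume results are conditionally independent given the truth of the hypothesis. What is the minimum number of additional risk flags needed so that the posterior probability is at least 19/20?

5

Prior odds = (1/150)/(149/150) = 1/149.
Combined Bayes factor of the evidence already in hand = 0.2 × 1.2 = 0.24.
Odds after that evidence = (1/149) × 0.24 = 6/3725.
Target odds = 0.95/0.05 = 19.
Need 8ⁿ ≥ 19 ÷ (6/3725) = 70775/6.
8⁴ = 4096 falls short of 70775/6 but 8⁵ = 32768 reaches it, so n = 5.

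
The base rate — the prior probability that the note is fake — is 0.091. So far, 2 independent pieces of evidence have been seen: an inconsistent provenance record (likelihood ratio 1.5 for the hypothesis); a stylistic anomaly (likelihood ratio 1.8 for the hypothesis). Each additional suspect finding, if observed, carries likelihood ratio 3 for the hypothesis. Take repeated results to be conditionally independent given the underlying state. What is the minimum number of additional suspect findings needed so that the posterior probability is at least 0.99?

6

Prior odds = 0.091/0.909 = 91/909.
Combined Bayes factor of the evidence already in hand = 1.5 × 1.8 = 2.7.
Odds after that evidence = (91/909) × 2.7 = 273/1010.
Target odds = 0.99/0.01 = 99.
Need 3ⁿ ≥ 99 ÷ (273/1010) = 33330/91.
3⁵ = 243 falls short of 33330/91 but 3⁶ = 729 reaches it, so n = 6.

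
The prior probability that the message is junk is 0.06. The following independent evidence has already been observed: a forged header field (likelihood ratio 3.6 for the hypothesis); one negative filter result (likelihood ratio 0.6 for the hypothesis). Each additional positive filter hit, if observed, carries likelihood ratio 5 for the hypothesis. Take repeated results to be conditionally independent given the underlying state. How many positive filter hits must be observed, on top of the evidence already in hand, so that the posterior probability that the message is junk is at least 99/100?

Prior odds = 0.06/0.94 = 3/47.
Combined Bayes factor of the evidence already in hand = 3.6 × 0.6 = 2.16.
Odds after that evidence = (3/47) × 2.16 = 162/1175.
Target odds = 0.99/0.01 = 99.
Need 5ⁿ ≥ 99 ÷ (162/1175) = 12925/18.
5⁴ = 625 falls short of 12925/18 but 5⁵ = 3125 reaches it, so n = 5.

5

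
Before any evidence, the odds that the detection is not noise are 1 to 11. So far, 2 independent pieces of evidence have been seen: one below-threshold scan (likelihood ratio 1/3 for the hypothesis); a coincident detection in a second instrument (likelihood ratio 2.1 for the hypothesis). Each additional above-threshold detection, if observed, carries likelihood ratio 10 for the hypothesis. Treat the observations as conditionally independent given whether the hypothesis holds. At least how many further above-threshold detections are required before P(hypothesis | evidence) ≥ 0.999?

5

Prior odds = 1/11.
Combined Bayes factor of the evidence already in hand = (1/3) × 2.1 = 0.7.
Odds after that evidence = (1/11) × 0.7 = 7/110.
Target odds = 0.999/0.001 = 999.
Need 10ⁿ ≥ 999 ÷ (7/110) = 109890/7.
10⁴ = 10000 falls short of 109890/7 but 10⁵ = 100000 reaches it, so n = 5.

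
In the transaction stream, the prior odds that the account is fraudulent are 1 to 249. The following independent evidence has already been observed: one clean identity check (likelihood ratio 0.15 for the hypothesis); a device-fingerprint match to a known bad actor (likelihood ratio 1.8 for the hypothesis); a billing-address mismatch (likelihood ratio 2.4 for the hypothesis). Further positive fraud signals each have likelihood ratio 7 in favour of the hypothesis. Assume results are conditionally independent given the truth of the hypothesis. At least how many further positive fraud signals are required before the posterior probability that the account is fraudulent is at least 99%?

Prior odds = 1/249.
Combined Bayes factor of the evidence already in hand = 0.15 × 1.8 × 2.4 = 0.648.
Odds after that evidence = (1/249) × 0.648 = 27/10375.
Target odds = 0.99/0.01 = 99.
Need 7ⁿ ≥ 99 ÷ (27/10375) = 114125/3.
7⁵ = 16807 falls short of 114125/3 but 7⁶ = 117649 reaches it, so n = 6.

6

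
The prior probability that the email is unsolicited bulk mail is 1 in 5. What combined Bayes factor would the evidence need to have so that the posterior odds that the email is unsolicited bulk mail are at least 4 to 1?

16

Prior odds = 0.2/0.8 = 0.25.
Target odds = 4.
Required Bayes factor = 4 ÷ 0.25 = 16.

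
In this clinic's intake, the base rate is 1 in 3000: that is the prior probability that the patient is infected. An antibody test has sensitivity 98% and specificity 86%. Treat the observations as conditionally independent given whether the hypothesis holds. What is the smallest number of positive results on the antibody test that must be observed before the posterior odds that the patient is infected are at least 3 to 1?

Prior odds = (1/3000)/(2999/3000) = 1/2999.
False-positive rate = 1 − 0.86 = 0.14; likelihood ratio of a positive = 0.98/0.14 = 7.
Target odds = 3.
Require 7ⁿ ≥ 3 ÷ (1/2999) = 8997.
7⁴ = 2401 falls short of 8997 but 7⁵ = 16807 reaches it, so n = 5.

5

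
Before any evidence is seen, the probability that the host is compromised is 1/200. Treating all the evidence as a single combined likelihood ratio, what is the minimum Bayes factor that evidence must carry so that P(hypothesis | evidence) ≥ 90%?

Prior odds = 0.005/0.995 = 1/199.
Target odds = 0.9/0.1 = 9.
Required Bayes factor = 9 ÷ (1/199) = 1791.

1791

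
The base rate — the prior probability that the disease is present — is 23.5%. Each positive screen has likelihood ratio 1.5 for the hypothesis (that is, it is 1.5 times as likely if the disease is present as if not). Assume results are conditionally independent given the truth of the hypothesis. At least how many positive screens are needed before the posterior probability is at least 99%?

15

Prior odds = 0.235/0.765 = 47/153.
Likelihood ratio per positive screen = 1.5.
Target odds: 0.99 ÷ 0.01 = 99.
Need (47/153) × 1.5ⁿ ≥ 99, i.e. 1.5ⁿ ≥ 15147/47.
1.5¹⁴ = 4782969/16384 falls short of 15147/47 but 1.5¹⁵ = 14348907/32768 reaches it, so n = 15.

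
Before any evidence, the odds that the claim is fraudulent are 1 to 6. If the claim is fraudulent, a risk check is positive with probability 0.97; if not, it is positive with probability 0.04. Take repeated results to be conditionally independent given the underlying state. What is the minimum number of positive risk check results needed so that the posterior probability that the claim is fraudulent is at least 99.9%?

3

Prior odds = 1/6.
Likelihood ratio of a positive = 0.97/0.04 = 24.25.
Target odds: 0.999 ÷ 0.001 = 999.
Require 24.25ⁿ ≥ 999 ÷ (1/6) = 5994.
24.25² = 588.0625 falls short of 5994 but 24.25³ = 912673/64 reaches it, so n = 3.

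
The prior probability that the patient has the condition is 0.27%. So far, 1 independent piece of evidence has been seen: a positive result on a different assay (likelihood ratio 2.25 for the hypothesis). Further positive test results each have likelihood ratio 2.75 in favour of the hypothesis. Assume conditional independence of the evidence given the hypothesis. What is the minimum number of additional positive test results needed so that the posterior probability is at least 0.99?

Prior odds = 0.0027/0.9973 = 27/9973.
Bayes factor of the evidence already in hand = 2.25.
Odds after that evidence = (27/9973) × 2.25 = 243/39892.
Target odds = 0.99/0.01 = 99.
Need 2.75ⁿ ≥ 99 ÷ (243/39892) = 438812/27.
2.75⁹ ≈8994.86 falls short of 438812/27 but 2.75¹⁰ ≈24735.9 reaches it, so n = 10.

10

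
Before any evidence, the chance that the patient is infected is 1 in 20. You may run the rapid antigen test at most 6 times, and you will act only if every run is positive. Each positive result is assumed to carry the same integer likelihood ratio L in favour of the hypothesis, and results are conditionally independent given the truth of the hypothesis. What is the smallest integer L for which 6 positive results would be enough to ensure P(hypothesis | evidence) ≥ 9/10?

Prior odds = 0.05/0.95 = 1/19.
Target odds = 0.9/0.1 = 9.
Need L⁶ ≥ 9 ÷ (1/19) = 171.
2⁶ = 64 < 171 ≤ 729 = 3⁶, so L = 3.

3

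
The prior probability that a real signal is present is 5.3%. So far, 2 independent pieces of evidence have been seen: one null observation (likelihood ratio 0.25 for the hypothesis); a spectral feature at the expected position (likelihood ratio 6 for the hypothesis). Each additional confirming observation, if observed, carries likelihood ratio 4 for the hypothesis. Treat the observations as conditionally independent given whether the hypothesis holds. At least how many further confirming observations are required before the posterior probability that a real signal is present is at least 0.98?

5

Prior odds = 0.053/0.947 = 53/947.
Combined Bayes factor of the evidence already in hand = 0.25 × 6 = 1.5.
Odds after that evidence = (53/947) × 1.5 = 159/1894.
Target odds = 0.98/0.02 = 49.
Need 4ⁿ ≥ 49 ÷ (159/1894) = 92806/159.
4⁴ = 256 falls short of 92806/159 but 4⁵ = 1024 reaches it, so n = 5.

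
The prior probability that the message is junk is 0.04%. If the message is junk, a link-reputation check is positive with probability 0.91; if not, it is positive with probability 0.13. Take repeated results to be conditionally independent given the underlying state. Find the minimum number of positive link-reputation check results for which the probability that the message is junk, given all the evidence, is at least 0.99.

Prior odds: 0.0004 ÷ 0.9996 = 1/2499.
Likelihood ratio of a positive = 0.91/0.13 = 7.
Target odds: 0.99 ÷ 0.01 = 99.
Require 7ⁿ ≥ 99 ÷ (1/2499) = 247401.
7⁶ = 117649 falls short of 247401 but 7⁷ = 823543 reaches it, so n = 7.

7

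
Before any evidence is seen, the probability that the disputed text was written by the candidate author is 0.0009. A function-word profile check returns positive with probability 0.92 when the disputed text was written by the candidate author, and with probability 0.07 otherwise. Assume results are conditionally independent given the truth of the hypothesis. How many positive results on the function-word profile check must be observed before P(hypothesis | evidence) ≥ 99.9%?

6

Prior odds: 0.0009 ÷ 0.9991 = 9/9991.
Likelihood ratio of a positive result = 0.92/0.07 = 92/7.
Target odds: 0.999 ÷ 0.001 = 999.
Require (92/7)ⁿ ≥ 999 ÷ (9/9991) = 1109001.
(92/7)⁵ ≈392147 falls short of 1109001 but (92/7)⁶ ≈5.15393e+06 reaches it, so n = 6.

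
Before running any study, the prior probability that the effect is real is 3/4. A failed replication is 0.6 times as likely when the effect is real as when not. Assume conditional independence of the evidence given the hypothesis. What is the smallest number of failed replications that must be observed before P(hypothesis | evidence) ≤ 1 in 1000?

Prior odds = 0.75/0.25 = 3.
Likelihood ratio per failed replication = 0.6.
Target posterior odds = 0.001/0.999 = 1/999.
Need 3 × 0.6ⁿ ≤ 1/999, i.e. 0.6ⁿ ≤ 1/2997.
0.6¹⁵ ≈0.000470185 is still above 1/2997 but 0.6¹⁶ ≈0.000282111 is at or below it, so n = 16.

16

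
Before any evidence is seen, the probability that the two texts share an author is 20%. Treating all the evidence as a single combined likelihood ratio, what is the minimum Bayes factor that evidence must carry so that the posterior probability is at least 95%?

Prior odds = 0.2/0.8 = 0.25.
Target odds = 0.95/0.05 = 19.
Required Bayes factor = 19 ÷ 0.25 = 76.

76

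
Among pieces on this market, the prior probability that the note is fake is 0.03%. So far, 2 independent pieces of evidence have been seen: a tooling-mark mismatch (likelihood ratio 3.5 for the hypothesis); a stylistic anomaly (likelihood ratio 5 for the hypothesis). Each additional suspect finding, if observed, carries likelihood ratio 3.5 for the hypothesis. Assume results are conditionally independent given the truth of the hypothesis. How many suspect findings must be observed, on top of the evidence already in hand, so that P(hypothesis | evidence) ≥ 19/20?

Prior odds = 0.0003/0.9997 = 3/9997.
Combined Bayes factor of the evidence already in hand = 3.5 × 5 = 17.5.
Odds after that evidence = (3/9997) × 17.5 = 105/19994.
Target odds = 0.95/0.05 = 19.
Need 3.5ⁿ ≥ 19 ÷ (105/19994) = 379886/105.
3.5⁶ = 1838.265625 falls short of 379886/105 but 3.5⁷ = 823543/128 reaches it, so n = 7.

7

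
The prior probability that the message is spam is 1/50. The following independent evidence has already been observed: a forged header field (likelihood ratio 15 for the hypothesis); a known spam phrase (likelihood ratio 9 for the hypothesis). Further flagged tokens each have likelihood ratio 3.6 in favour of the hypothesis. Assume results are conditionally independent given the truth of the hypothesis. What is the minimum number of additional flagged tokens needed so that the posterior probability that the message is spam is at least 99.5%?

Prior odds = 0.02/0.98 = 1/49.
Combined Bayes factor of the evidence already in hand = 15 × 9 = 135.
Odds after that evidence = (1/49) × 135 = 135/49.
Target odds = 0.995/0.005 = 199.
Need 3.6ⁿ ≥ 199 ÷ (135/49) = 9751/135.
3.6³ = 46.656 falls short of 9751/135 but 3.6⁴ = 167.9616 reaches it, so n = 4.

4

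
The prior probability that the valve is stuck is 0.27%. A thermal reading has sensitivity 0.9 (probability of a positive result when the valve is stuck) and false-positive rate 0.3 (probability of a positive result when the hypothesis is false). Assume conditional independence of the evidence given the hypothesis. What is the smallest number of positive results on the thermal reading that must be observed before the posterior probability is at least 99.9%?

12

Prior odds = 0.0027/0.9973 = 27/9973.
Likelihood ratio of a positive result = 0.9/0.3 = 3.
Target odds: 0.999 ÷ 0.001 = 999.
Require 3ⁿ ≥ 999 ÷ (27/9973) = 369001.
3¹¹ = 177147 falls short of 369001 but 3¹² = 531441 reaches it, so n = 12.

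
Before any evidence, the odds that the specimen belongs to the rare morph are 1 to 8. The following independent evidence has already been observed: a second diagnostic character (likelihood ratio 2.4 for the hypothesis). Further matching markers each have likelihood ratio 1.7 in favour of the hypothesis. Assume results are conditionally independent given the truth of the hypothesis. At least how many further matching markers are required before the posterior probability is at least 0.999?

Prior odds = 0.125.
Bayes factor of the evidence already in hand = 2.4.
Odds after that evidence = 0.125 × 2.4 = 0.3.
Target odds = 0.999/0.001 = 999.
Need 1.7ⁿ ≥ 999 ÷ 0.3 = 3330.
1.7¹⁵ ≈2862.42 falls short of 3330 but 1.7¹⁶ ≈4866.12 reaches it, so n = 16.

16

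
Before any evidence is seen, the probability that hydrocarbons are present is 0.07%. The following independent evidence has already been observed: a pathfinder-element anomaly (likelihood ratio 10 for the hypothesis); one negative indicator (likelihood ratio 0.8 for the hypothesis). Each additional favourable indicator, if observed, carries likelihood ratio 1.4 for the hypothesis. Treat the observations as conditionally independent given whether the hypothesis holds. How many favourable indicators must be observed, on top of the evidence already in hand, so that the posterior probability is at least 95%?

Prior odds = 0.0007/0.9993 = 7/9993.
Combined Bayes factor of the evidence already in hand = 10 × 0.8 = 8.
Odds after that evidence = (7/9993) × 8 = 56/9993.
Target odds = 0.95/0.05 = 19.
Need 1.4ⁿ ≥ 19 ÷ (56/9993) = 189867/56.
1.4²⁴ ≈3214.2 falls short of 189867/56 but 1.4²⁵ ≈4499.88 reaches it, so n = 25.

25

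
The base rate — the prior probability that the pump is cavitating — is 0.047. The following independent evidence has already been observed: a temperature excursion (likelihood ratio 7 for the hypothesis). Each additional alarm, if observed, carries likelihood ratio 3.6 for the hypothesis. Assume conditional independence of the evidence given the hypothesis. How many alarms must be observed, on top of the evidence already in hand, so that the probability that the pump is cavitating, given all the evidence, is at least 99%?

Prior odds = 0.047/0.953 = 47/953.
Bayes factor of the evidence already in hand = 7.
Odds after that evidence = (47/953) × 7 = 329/953.
Target odds = 0.99/0.01 = 99.
Need 3.6ⁿ ≥ 99 ÷ (329/953) = 94347/329.
3.6⁴ = 167.9616 falls short of 94347/329 but 3.6⁵ = 604.66176 reaches it, so n = 5.

5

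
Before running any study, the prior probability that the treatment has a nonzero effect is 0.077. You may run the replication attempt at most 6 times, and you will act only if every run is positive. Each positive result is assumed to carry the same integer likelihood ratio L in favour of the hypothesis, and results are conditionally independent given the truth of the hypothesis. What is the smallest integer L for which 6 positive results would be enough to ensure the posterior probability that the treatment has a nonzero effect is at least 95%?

3

Prior odds = 0.077/0.923 = 77/923.
Target odds = 0.95/0.05 = 19.
Need L⁶ ≥ 19 ÷ (77/923) = 17537/77.
2⁶ = 64 < 17537/77 ≤ 729 = 3⁶, so L = 3.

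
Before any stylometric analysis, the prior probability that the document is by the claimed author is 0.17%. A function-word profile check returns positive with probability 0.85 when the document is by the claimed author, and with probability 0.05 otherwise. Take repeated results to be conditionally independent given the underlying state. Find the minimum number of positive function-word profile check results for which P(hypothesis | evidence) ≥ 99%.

4

Prior odds: 0.0017 ÷ 0.9983 = 17/9983.
Likelihood ratio of a positive result = 0.85/0.05 = 17.
Target posterior odds = 0.99/0.01 = 99.
Require 17ⁿ ≥ 99 ÷ (17/9983) = 988317/17.
17³ = 4913 falls short of 988317/17 but 17⁴ = 83521 reaches it, so n = 4.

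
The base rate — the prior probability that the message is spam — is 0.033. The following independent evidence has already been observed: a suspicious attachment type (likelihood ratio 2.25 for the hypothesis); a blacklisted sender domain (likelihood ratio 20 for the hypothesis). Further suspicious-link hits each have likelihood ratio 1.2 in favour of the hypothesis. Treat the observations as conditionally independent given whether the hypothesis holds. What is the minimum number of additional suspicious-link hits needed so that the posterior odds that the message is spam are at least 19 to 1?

14

Prior odds = 0.033/0.967 = 33/967.
Combined Bayes factor of the evidence already in hand = 2.25 × 20 = 45.
Odds after that evidence = (33/967) × 45 = 1485/967.
Target odds = 19.
Need 1.2ⁿ ≥ 19 ÷ (1485/967) = 18373/1485.
1.2¹³ ≈10.6993 falls short of 18373/1485 but 1.2¹⁴ ≈12.8392 reaches it, so n = 14.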